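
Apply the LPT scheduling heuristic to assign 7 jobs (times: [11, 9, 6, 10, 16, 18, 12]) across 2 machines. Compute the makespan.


Sort jobs in decreasing order (LPT): [18, 16, 12, 11, 10, 9, 6]
Assign each job to the least loaded machine:
  Machine 1: jobs [18, 11, 9, 6], load = 44
  Machine 2: jobs [16, 12, 10], load = 38
Makespan = max load = 44

44


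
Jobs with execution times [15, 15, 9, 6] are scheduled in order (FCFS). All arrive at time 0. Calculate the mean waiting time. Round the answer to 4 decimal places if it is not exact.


FCFS order (as given): [15, 15, 9, 6]
Waiting times:
  Job 1: wait = 0
  Job 2: wait = 15
  Job 3: wait = 30
  Job 4: wait = 39
Sum of waiting times = 84
Average waiting time = 84/4 = 21.0

21.0


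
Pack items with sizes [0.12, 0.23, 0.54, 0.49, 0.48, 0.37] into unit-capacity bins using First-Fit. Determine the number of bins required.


Place items sequentially using First-Fit:
  Item 0.12 -> new Bin 1
  Item 0.23 -> Bin 1 (now 0.35)
  Item 0.54 -> Bin 1 (now 0.89)
  Item 0.49 -> new Bin 2
  Item 0.48 -> Bin 2 (now 0.97)
  Item 0.37 -> new Bin 3
Total bins used = 3

3


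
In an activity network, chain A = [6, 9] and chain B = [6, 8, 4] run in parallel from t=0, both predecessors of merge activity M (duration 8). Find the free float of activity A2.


ES(A2) = sum of predecessors on chain A = 6
EF(A2) = ES + duration = 6 + 9 = 15
Successor of A2 is M. ES(M) = max(sum(A), sum(B)) = max(15, 18) = 18
Free float = ES(successor) - EF(current) = 18 - 15 = 3

3


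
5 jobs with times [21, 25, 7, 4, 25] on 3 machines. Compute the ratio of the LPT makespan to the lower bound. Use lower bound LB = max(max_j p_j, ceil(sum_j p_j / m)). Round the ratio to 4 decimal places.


LPT order: [25, 25, 21, 7, 4]
Machine loads after assignment: [29, 25, 28]
LPT makespan = 29
Lower bound = max(max_job, ceil(total/3)) = max(25, 28) = 28
Ratio = 29 / 28 = 1.0357

1.0357


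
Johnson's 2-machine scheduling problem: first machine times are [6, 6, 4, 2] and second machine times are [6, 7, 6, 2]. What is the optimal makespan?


Apply Johnson's rule:
  Group 1 (a <= b): [(4, 2, 2), (3, 4, 6), (1, 6, 6), (2, 6, 7)]
  Group 2 (a > b): []
Optimal job order: [4, 3, 1, 2]
Schedule:
  Job 4: M1 done at 2, M2 done at 4
  Job 3: M1 done at 6, M2 done at 12
  Job 1: M1 done at 12, M2 done at 18
  Job 2: M1 done at 18, M2 done at 25
Makespan = 25

25


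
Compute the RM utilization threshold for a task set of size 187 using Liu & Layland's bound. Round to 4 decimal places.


Compute 2^(1/187) = 1.0037135476
Subtract 1: 1.0037135476 - 1 = 0.0037135476
Multiply by n: 187 * 0.0037135476 = 0.6944334012
Round to 4 dp: 0.6944

0.6944


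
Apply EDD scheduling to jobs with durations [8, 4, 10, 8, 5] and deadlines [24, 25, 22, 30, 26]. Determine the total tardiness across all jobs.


Sort by due date (EDD order): [(10, 22), (8, 24), (4, 25), (5, 26), (8, 30)]
Compute completion times and tardiness:
  Job 1: p=10, d=22, C=10, tardiness=max(0,10-22)=0
  Job 2: p=8, d=24, C=18, tardiness=max(0,18-24)=0
  Job 3: p=4, d=25, C=22, tardiness=max(0,22-25)=0
  Job 4: p=5, d=26, C=27, tardiness=max(0,27-26)=1
  Job 5: p=8, d=30, C=35, tardiness=max(0,35-30)=5
Total tardiness = 6

6


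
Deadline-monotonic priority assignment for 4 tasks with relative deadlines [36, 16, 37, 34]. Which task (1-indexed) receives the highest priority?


Sort tasks by relative deadline (ascending):
  Task 2: deadline = 16
  Task 4: deadline = 34
  Task 1: deadline = 36
  Task 3: deadline = 37
Priority order (highest first): [2, 4, 1, 3]
Highest priority task = 2

2


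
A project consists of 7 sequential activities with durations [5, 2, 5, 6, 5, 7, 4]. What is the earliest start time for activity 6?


Activity 6 starts after activities 1 through 5 complete.
Predecessor durations: [5, 2, 5, 6, 5]
ES = 5 + 2 + 5 + 6 + 5 = 23

23


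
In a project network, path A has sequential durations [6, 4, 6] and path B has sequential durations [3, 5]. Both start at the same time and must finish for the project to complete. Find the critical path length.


Path A total = 6 + 4 + 6 = 16
Path B total = 3 + 5 = 8
Critical path = longest path = max(16, 8) = 16

16


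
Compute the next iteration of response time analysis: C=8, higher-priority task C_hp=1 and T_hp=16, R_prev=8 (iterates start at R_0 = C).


R_next = C + ceil(R_prev / T_hp) * C_hp
ceil(8 / 16) = ceil(0.5) = 1
Interference = 1 * 1 = 1
R_next = 8 + 1 = 9

9


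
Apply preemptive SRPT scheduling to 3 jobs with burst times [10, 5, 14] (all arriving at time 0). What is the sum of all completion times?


Since all jobs arrive at t=0, SRPT equals SPT ordering.
SPT order: [5, 10, 14]
Completion times:
  Job 1: p=5, C=5
  Job 2: p=10, C=15
  Job 3: p=14, C=29
Total completion time = 5 + 15 + 29 = 49

49


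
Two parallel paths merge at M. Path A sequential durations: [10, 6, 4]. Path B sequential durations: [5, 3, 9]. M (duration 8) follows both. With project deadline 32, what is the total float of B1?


Forward pass: ES(B1) = sum of predecessors on chain B = 0
EF = ES + duration = 0 + 5 = 5
Backward pass: LF(M) = deadline = 32; LS(M) = 32 - 8 = 24
LF(B1) = LS(M) - sum(successors on chain B) = 24 - 12 = 12
LS = LF - duration = 12 - 5 = 7
Total float = LS - ES = 7 - 0 = 7

7


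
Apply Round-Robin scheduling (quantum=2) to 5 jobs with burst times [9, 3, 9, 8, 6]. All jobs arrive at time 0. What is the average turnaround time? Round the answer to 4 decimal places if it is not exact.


Time quantum = 2
Execution trace:
  J1 runs 2 units, time = 2
  J2 runs 2 units, time = 4
  J3 runs 2 units, time = 6
  J4 runs 2 units, time = 8
  J5 runs 2 units, time = 10
  J1 runs 2 units, time = 12
  J2 runs 1 units, time = 13
  J3 runs 2 units, time = 15
  J4 runs 2 units, time = 17
  J5 runs 2 units, time = 19
  J1 runs 2 units, time = 21
  J3 runs 2 units, time = 23
  J4 runs 2 units, time = 25
  J5 runs 2 units, time = 27
  J1 runs 2 units, time = 29
  J3 runs 2 units, time = 31
  J4 runs 2 units, time = 33
  J1 runs 1 units, time = 34
  J3 runs 1 units, time = 35
Finish times: [34, 13, 35, 33, 27]
Average turnaround = 142/5 = 28.4

28.4


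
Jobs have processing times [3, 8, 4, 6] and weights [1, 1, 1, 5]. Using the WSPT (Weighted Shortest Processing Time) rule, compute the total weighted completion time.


Compute p/w ratios and sort ascending (WSPT): [(6, 5), (3, 1), (4, 1), (8, 1)]
Compute weighted completion times:
  Job (p=6,w=5): C=6, w*C=5*6=30
  Job (p=3,w=1): C=9, w*C=1*9=9
  Job (p=4,w=1): C=13, w*C=1*13=13
  Job (p=8,w=1): C=21, w*C=1*21=21
Total weighted completion time = 73

73


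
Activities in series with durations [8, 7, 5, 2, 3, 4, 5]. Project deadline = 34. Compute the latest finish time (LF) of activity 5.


LF(activity 5) = deadline - sum of successor durations
Successors: activities 6 through 7 with durations [4, 5]
Sum of successor durations = 9
LF = 34 - 9 = 25

25


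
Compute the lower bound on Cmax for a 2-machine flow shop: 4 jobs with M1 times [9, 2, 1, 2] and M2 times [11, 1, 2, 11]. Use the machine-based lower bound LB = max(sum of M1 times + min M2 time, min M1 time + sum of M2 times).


LB1 = sum(M1 times) + min(M2 times) = 14 + 1 = 15
LB2 = min(M1 times) + sum(M2 times) = 1 + 25 = 26
Lower bound = max(LB1, LB2) = max(15, 26) = 26

26


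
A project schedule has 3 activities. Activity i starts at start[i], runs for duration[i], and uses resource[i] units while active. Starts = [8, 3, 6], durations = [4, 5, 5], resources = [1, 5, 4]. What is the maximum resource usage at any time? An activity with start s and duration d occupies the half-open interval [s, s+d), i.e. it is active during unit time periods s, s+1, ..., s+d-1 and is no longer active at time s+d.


Each activity i is active on [start_i, start_i + duration_i).
Compute total resource usage per time slot:
  t=0: active resources = [], total = 0
  t=1: active resources = [], total = 0
  t=2: active resources = [], total = 0
  t=3: active resources = [5], total = 5
  t=4: active resources = [5], total = 5
  t=5: active resources = [5], total = 5
  t=6: active resources = [5, 4], total = 9
  t=7: active resources = [5, 4], total = 9
  t=8: active resources = [1, 4], total = 5
  t=9: active resources = [1, 4], total = 5
  t=10: active resources = [1, 4], total = 5
  t=11: active resources = [1], total = 1
Peak resource demand = 9

9


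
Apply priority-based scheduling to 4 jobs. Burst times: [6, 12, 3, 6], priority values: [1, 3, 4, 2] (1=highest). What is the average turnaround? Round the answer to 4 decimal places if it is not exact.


Sort by priority (ascending = highest first):
Order: [(1, 6), (2, 6), (3, 12), (4, 3)]
Completion times:
  Priority 1, burst=6, C=6
  Priority 2, burst=6, C=12
  Priority 3, burst=12, C=24
  Priority 4, burst=3, C=27
Average turnaround = 69/4 = 17.25

17.25


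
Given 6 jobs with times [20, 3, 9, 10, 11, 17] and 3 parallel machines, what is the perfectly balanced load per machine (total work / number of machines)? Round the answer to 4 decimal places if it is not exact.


Total processing time = 20 + 3 + 9 + 10 + 11 + 17 = 70
Number of machines = 3
Ideal balanced load = 70 / 3 = 23.3333

23.3333


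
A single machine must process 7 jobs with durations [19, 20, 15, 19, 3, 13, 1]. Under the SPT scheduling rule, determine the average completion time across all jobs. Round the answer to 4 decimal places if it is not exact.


Sort jobs by processing time (SPT order): [1, 3, 13, 15, 19, 19, 20]
Compute completion times sequentially:
  Job 1: processing = 1, completes at 1
  Job 2: processing = 3, completes at 4
  Job 3: processing = 13, completes at 17
  Job 4: processing = 15, completes at 32
  Job 5: processing = 19, completes at 51
  Job 6: processing = 19, completes at 70
  Job 7: processing = 20, completes at 90
Sum of completion times = 265
Average completion time = 265/7 = 37.8571

37.8571


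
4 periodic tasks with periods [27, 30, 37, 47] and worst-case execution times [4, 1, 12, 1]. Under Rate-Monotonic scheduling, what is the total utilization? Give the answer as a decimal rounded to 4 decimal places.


Compute individual utilizations (exact fractions):
  Task 1: C/T = 4/27 (approx. 0.1481)
  Task 2: C/T = 1/30 (approx. 0.0333)
  Task 3: C/T = 12/37 (approx. 0.3243)
  Task 4: C/T = 1/47 (approx. 0.0213)
Total utilization U = 4/27 + 1/30 + 12/37 + 1/47 = 247481/469530
Rounded to 4 decimal places: U = 0.5271
RM (Liu & Layland) bound for 4 tasks = 0.756828; compare with U = 247481/469530 (approx. 0.527082)
U <= bound, so schedulable by RM sufficient condition.

0.5271


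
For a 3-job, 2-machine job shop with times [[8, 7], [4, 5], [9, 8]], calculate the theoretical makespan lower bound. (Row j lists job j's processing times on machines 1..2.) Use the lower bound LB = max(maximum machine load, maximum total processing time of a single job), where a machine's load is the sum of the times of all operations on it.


Machine loads:
  Machine 1: 8 + 4 + 9 = 21
  Machine 2: 7 + 5 + 8 = 20
Max machine load = 21
Job totals:
  Job 1: 15
  Job 2: 9
  Job 3: 17
Max job total = 17
Lower bound = max(21, 17) = 21

21


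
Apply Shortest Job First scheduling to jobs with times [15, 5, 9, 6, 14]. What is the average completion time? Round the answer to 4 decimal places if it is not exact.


SJF order (ascending): [5, 6, 9, 14, 15]
Completion times:
  Job 1: burst=5, C=5
  Job 2: burst=6, C=11
  Job 3: burst=9, C=20
  Job 4: burst=14, C=34
  Job 5: burst=15, C=49
Average completion = 119/5 = 23.8

23.8


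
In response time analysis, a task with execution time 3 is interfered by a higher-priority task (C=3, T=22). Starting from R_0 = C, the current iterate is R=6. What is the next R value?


R_next = C + ceil(R_prev / T_hp) * C_hp
ceil(6 / 22) = ceil(0.2727) = 1
Interference = 1 * 3 = 3
R_next = 3 + 3 = 6
R_next = R_prev, so the iteration has converged (response time = 6).

6


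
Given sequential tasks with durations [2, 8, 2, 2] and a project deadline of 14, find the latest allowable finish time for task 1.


LF(activity 1) = deadline - sum of successor durations
Successors: activities 2 through 4 with durations [8, 2, 2]
Sum of successor durations = 12
LF = 14 - 12 = 2

2


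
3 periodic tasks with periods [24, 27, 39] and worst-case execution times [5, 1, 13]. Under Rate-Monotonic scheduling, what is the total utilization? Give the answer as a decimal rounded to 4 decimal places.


Compute individual utilizations (exact fractions):
  Task 1: C/T = 5/24 (approx. 0.2083)
  Task 2: C/T = 1/27 (approx. 0.037)
  Task 3: C/T = 13/39 = 1/3 (approx. 0.3333)
Total utilization U = 5/24 + 1/27 + 1/3 = 125/216
Rounded to 4 decimal places: U = 0.5787
RM (Liu & Layland) bound for 3 tasks = 0.779763; compare with U = 125/216 (approx. 0.578704)
U <= bound, so schedulable by RM sufficient condition.

0.5787


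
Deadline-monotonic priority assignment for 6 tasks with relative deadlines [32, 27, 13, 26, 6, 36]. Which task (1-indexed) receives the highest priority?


Sort tasks by relative deadline (ascending):
  Task 5: deadline = 6
  Task 3: deadline = 13
  Task 4: deadline = 26
  Task 2: deadline = 27
  Task 1: deadline = 32
  Task 6: deadline = 36
Priority order (highest first): [5, 3, 4, 2, 1, 6]
Highest priority task = 5

5


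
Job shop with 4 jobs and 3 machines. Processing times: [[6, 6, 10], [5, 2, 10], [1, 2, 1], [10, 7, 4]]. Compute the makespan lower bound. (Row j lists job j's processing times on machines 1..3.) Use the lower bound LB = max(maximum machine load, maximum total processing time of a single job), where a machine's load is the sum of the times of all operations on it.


Machine loads:
  Machine 1: 6 + 5 + 1 + 10 = 22
  Machine 2: 6 + 2 + 2 + 7 = 17
  Machine 3: 10 + 10 + 1 + 4 = 25
Max machine load = 25
Job totals:
  Job 1: 22
  Job 2: 17
  Job 3: 4
  Job 4: 21
Max job total = 22
Lower bound = max(25, 22) = 25

25


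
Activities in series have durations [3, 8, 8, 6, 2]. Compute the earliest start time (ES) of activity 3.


Activity 3 starts after activities 1 through 2 complete.
Predecessor durations: [3, 8]
ES = 3 + 8 = 11

11


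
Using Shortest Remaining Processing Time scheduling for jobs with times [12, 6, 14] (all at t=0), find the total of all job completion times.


Since all jobs arrive at t=0, SRPT equals SPT ordering.
SPT order: [6, 12, 14]
Completion times:
  Job 1: p=6, C=6
  Job 2: p=12, C=18
  Job 3: p=14, C=32
Total completion time = 6 + 18 + 32 = 56

56


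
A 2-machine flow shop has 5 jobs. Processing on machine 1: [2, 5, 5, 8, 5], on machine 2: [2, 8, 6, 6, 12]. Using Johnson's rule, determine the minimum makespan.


Apply Johnson's rule:
  Group 1 (a <= b): [(1, 2, 2), (2, 5, 8), (3, 5, 6), (5, 5, 12)]
  Group 2 (a > b): [(4, 8, 6)]
Optimal job order: [1, 2, 3, 5, 4]
Schedule:
  Job 1: M1 done at 2, M2 done at 4
  Job 2: M1 done at 7, M2 done at 15
  Job 3: M1 done at 12, M2 done at 21
  Job 5: M1 done at 17, M2 done at 33
  Job 4: M1 done at 25, M2 done at 39
Makespan = 39

39


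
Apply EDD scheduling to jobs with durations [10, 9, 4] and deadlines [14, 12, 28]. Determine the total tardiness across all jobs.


Sort by due date (EDD order): [(9, 12), (10, 14), (4, 28)]
Compute completion times and tardiness:
  Job 1: p=9, d=12, C=9, tardiness=max(0,9-12)=0
  Job 2: p=10, d=14, C=19, tardiness=max(0,19-14)=5
  Job 3: p=4, d=28, C=23, tardiness=max(0,23-28)=0
Total tardiness = 5

5


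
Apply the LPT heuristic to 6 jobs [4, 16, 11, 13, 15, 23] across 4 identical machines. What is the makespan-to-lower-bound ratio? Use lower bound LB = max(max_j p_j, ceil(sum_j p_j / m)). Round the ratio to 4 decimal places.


LPT order: [23, 16, 15, 13, 11, 4]
Machine loads after assignment: [23, 16, 19, 24]
LPT makespan = 24
Lower bound = max(max_job, ceil(total/4)) = max(23, 21) = 23
Ratio = 24 / 23 = 1.0435

1.0435


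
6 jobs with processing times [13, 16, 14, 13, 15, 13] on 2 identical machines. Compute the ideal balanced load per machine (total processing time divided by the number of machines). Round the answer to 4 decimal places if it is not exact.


Total processing time = 13 + 16 + 14 + 13 + 15 + 13 = 84
Number of machines = 2
Ideal balanced load = 84 / 2 = 42.0

42.0


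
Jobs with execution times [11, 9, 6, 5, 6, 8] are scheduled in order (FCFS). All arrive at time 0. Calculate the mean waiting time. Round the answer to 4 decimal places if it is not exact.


FCFS order (as given): [11, 9, 6, 5, 6, 8]
Waiting times:
  Job 1: wait = 0
  Job 2: wait = 11
  Job 3: wait = 20
  Job 4: wait = 26
  Job 5: wait = 31
  Job 6: wait = 37
Sum of waiting times = 125
Average waiting time = 125/6 = 20.8333

20.8333


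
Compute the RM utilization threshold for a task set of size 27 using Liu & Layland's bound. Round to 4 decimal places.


Compute 2^(1/27) = 1.0260044847
Subtract 1: 1.0260044847 - 1 = 0.0260044847
Multiply by n: 27 * 0.0260044847 = 0.7021210869
Round to 4 dp: 0.7021

0.7021


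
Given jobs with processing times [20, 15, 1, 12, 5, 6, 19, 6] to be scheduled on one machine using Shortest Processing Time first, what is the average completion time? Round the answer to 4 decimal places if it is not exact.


Sort jobs by processing time (SPT order): [1, 5, 6, 6, 12, 15, 19, 20]
Compute completion times sequentially:
  Job 1: processing = 1, completes at 1
  Job 2: processing = 5, completes at 6
  Job 3: processing = 6, completes at 12
  Job 4: processing = 6, completes at 18
  Job 5: processing = 12, completes at 30
  Job 6: processing = 15, completes at 45
  Job 7: processing = 19, completes at 64
  Job 8: processing = 20, completes at 84
Sum of completion times = 260
Average completion time = 260/8 = 32.5

32.5


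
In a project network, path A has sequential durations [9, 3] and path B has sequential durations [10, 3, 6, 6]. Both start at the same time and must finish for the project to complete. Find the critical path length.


Path A total = 9 + 3 = 12
Path B total = 10 + 3 + 6 + 6 = 25
Critical path = longest path = max(12, 25) = 25

25


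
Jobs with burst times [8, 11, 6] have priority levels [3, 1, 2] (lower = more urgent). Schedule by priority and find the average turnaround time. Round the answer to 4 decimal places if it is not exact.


Sort by priority (ascending = highest first):
Order: [(1, 11), (2, 6), (3, 8)]
Completion times:
  Priority 1, burst=11, C=11
  Priority 2, burst=6, C=17
  Priority 3, burst=8, C=25
Average turnaround = 53/3 = 17.6667

17.6667


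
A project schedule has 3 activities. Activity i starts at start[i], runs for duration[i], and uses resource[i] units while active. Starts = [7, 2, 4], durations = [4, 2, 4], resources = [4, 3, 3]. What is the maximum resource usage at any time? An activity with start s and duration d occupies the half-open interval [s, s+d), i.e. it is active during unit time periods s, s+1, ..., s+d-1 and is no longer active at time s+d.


Each activity i is active on [start_i, start_i + duration_i).
Compute total resource usage per time slot:
  t=0: active resources = [], total = 0
  t=1: active resources = [], total = 0
  t=2: active resources = [3], total = 3
  t=3: active resources = [3], total = 3
  t=4: active resources = [3], total = 3
  t=5: active resources = [3], total = 3
  t=6: active resources = [3], total = 3
  t=7: active resources = [4, 3], total = 7
  t=8: active resources = [4], total = 4
  t=9: active resources = [4], total = 4
  t=10: active resources = [4], total = 4
Peak resource demand = 7

7


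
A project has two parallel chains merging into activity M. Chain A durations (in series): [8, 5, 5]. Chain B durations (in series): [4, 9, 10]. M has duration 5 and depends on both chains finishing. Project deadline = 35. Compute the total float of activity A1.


Forward pass: ES(A1) = sum of predecessors on chain A = 0
EF = ES + duration = 0 + 8 = 8
Backward pass: LF(M) = deadline = 35; LS(M) = 35 - 5 = 30
LF(A1) = LS(M) - sum(successors on chain A) = 30 - 10 = 20
LS = LF - duration = 20 - 8 = 12
Total float = LS - ES = 12 - 0 = 12

12


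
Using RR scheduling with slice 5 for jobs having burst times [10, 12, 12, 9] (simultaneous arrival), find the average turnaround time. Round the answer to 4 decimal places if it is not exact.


Time quantum = 5
Execution trace:
  J1 runs 5 units, time = 5
  J2 runs 5 units, time = 10
  J3 runs 5 units, time = 15
  J4 runs 5 units, time = 20
  J1 runs 5 units, time = 25
  J2 runs 5 units, time = 30
  J3 runs 5 units, time = 35
  J4 runs 4 units, time = 39
  J2 runs 2 units, time = 41
  J3 runs 2 units, time = 43
Finish times: [25, 41, 43, 39]
Average turnaround = 148/4 = 37.0

37.0


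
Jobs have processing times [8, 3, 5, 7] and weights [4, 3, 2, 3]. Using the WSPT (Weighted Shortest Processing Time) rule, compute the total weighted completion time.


Compute p/w ratios and sort ascending (WSPT): [(3, 3), (8, 4), (7, 3), (5, 2)]
Compute weighted completion times:
  Job (p=3,w=3): C=3, w*C=3*3=9
  Job (p=8,w=4): C=11, w*C=4*11=44
  Job (p=7,w=3): C=18, w*C=3*18=54
  Job (p=5,w=2): C=23, w*C=2*23=46
Total weighted completion time = 153

153


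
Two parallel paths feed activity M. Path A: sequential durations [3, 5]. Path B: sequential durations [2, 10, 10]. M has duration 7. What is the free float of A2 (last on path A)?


ES(A2) = sum of predecessors on chain A = 3
EF(A2) = ES + duration = 3 + 5 = 8
Successor of A2 is M. ES(M) = max(sum(A), sum(B)) = max(8, 22) = 22
Free float = ES(successor) - EF(current) = 22 - 8 = 14

14


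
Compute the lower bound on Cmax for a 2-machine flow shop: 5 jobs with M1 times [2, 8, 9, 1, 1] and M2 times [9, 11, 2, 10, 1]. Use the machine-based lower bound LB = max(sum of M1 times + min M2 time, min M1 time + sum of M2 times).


LB1 = sum(M1 times) + min(M2 times) = 21 + 1 = 22
LB2 = min(M1 times) + sum(M2 times) = 1 + 33 = 34
Lower bound = max(LB1, LB2) = max(22, 34) = 34

34


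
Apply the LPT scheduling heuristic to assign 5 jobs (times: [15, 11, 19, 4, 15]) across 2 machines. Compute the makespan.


Sort jobs in decreasing order (LPT): [19, 15, 15, 11, 4]
Assign each job to the least loaded machine:
  Machine 1: jobs [19, 11, 4], load = 34
  Machine 2: jobs [15, 15], load = 30
Makespan = max load = 34

34


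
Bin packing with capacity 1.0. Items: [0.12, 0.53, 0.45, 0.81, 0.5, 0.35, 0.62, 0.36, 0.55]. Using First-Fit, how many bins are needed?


Place items sequentially using First-Fit:
  Item 0.12 -> new Bin 1
  Item 0.53 -> Bin 1 (now 0.65)
  Item 0.45 -> new Bin 2
  Item 0.81 -> new Bin 3
  Item 0.5 -> Bin 2 (now 0.95)
  Item 0.35 -> Bin 1 (now 1.0)
  Item 0.62 -> new Bin 4
  Item 0.36 -> Bin 4 (now 0.98)
  Item 0.55 -> new Bin 5
Total bins used = 5

5


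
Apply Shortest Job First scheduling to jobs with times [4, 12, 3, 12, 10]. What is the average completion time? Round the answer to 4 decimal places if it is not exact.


SJF order (ascending): [3, 4, 10, 12, 12]
Completion times:
  Job 1: burst=3, C=3
  Job 2: burst=4, C=7
  Job 3: burst=10, C=17
  Job 4: burst=12, C=29
  Job 5: burst=12, C=41
Average completion = 97/5 = 19.4

19.4


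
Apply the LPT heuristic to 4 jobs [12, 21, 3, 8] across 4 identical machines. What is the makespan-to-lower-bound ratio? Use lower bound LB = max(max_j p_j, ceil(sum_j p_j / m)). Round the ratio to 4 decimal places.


LPT order: [21, 12, 8, 3]
Machine loads after assignment: [21, 12, 8, 3]
LPT makespan = 21
Lower bound = max(max_job, ceil(total/4)) = max(21, 11) = 21
Ratio = 21 / 21 = 1.0

1.0


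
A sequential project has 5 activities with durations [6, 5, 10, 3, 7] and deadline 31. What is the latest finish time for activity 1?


LF(activity 1) = deadline - sum of successor durations
Successors: activities 2 through 5 with durations [5, 10, 3, 7]
Sum of successor durations = 25
LF = 31 - 25 = 6

6


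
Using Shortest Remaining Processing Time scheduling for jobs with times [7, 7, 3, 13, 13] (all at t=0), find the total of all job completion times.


Since all jobs arrive at t=0, SRPT equals SPT ordering.
SPT order: [3, 7, 7, 13, 13]
Completion times:
  Job 1: p=3, C=3
  Job 2: p=7, C=10
  Job 3: p=7, C=17
  Job 4: p=13, C=30
  Job 5: p=13, C=43
Total completion time = 3 + 10 + 17 + 30 + 43 = 103

103


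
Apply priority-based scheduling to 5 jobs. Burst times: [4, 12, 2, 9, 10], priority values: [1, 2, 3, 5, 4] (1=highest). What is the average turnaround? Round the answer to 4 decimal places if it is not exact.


Sort by priority (ascending = highest first):
Order: [(1, 4), (2, 12), (3, 2), (4, 10), (5, 9)]
Completion times:
  Priority 1, burst=4, C=4
  Priority 2, burst=12, C=16
  Priority 3, burst=2, C=18
  Priority 4, burst=10, C=28
  Priority 5, burst=9, C=37
Average turnaround = 103/5 = 20.6

20.6


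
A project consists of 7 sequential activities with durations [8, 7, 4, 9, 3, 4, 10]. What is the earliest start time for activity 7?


Activity 7 starts after activities 1 through 6 complete.
Predecessor durations: [8, 7, 4, 9, 3, 4]
ES = 8 + 7 + 4 + 9 + 3 + 4 = 35

35


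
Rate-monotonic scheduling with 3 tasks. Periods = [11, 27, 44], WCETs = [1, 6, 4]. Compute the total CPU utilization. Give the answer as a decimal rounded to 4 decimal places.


Compute individual utilizations (exact fractions):
  Task 1: C/T = 1/11 (approx. 0.0909)
  Task 2: C/T = 6/27 = 2/9 (approx. 0.2222)
  Task 3: C/T = 4/44 = 1/11 (approx. 0.0909)
Total utilization U = 1/11 + 2/9 + 1/11 = 40/99
Rounded to 4 decimal places: U = 0.4040
RM (Liu & Layland) bound for 3 tasks = 0.779763; compare with U = 40/99 (approx. 0.404040)
U <= bound, so schedulable by RM sufficient condition.

0.4040


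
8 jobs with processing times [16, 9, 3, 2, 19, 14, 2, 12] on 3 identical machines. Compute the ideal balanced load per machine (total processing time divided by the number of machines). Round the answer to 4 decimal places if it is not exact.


Total processing time = 16 + 9 + 3 + 2 + 19 + 14 + 2 + 12 = 77
Number of machines = 3
Ideal balanced load = 77 / 3 = 25.6667

25.6667


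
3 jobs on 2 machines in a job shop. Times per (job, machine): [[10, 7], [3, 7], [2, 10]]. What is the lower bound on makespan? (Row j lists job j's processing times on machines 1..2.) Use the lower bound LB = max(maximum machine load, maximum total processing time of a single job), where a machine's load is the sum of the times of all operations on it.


Machine loads:
  Machine 1: 10 + 3 + 2 = 15
  Machine 2: 7 + 7 + 10 = 24
Max machine load = 24
Job totals:
  Job 1: 17
  Job 2: 10
  Job 3: 12
Max job total = 17
Lower bound = max(24, 17) = 24

24


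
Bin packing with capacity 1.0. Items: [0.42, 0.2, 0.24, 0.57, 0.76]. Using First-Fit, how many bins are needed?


Place items sequentially using First-Fit:
  Item 0.42 -> new Bin 1
  Item 0.2 -> Bin 1 (now 0.62)
  Item 0.24 -> Bin 1 (now 0.86)
  Item 0.57 -> new Bin 2
  Item 0.76 -> new Bin 3
Total bins used = 3

3


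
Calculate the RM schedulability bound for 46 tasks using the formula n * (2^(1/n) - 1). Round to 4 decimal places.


Compute 2^(1/46) = 1.0151825180
Subtract 1: 1.0151825180 - 1 = 0.0151825180
Multiply by n: 46 * 0.0151825180 = 0.6983958280
Round to 4 dp: 0.6984

0.6984


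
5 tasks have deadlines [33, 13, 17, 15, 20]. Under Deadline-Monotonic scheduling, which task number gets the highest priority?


Sort tasks by relative deadline (ascending):
  Task 2: deadline = 13
  Task 4: deadline = 15
  Task 3: deadline = 17
  Task 5: deadline = 20
  Task 1: deadline = 33
Priority order (highest first): [2, 4, 3, 5, 1]
Highest priority task = 2

2


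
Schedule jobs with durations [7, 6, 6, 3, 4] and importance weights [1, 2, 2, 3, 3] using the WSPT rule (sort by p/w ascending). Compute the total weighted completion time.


Compute p/w ratios and sort ascending (WSPT): [(3, 3), (4, 3), (6, 2), (6, 2), (7, 1)]
Compute weighted completion times:
  Job (p=3,w=3): C=3, w*C=3*3=9
  Job (p=4,w=3): C=7, w*C=3*7=21
  Job (p=6,w=2): C=13, w*C=2*13=26
  Job (p=6,w=2): C=19, w*C=2*19=38
  Job (p=7,w=1): C=26, w*C=1*26=26
Total weighted completion time = 120

120


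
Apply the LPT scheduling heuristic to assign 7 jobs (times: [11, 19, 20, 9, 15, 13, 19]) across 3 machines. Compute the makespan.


Sort jobs in decreasing order (LPT): [20, 19, 19, 15, 13, 11, 9]
Assign each job to the least loaded machine:
  Machine 1: jobs [20, 11, 9], load = 40
  Machine 2: jobs [19, 15], load = 34
  Machine 3: jobs [19, 13], load = 32
Makespan = max load = 40

40


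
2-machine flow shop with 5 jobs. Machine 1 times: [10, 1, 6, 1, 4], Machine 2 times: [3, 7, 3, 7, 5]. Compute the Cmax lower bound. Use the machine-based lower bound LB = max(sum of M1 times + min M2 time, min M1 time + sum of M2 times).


LB1 = sum(M1 times) + min(M2 times) = 22 + 3 = 25
LB2 = min(M1 times) + sum(M2 times) = 1 + 25 = 26
Lower bound = max(LB1, LB2) = max(25, 26) = 26

26


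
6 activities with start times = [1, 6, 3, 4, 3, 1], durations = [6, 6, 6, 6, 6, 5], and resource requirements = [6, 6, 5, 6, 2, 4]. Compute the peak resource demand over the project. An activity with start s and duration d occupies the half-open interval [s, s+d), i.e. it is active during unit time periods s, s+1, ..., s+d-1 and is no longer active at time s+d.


Each activity i is active on [start_i, start_i + duration_i).
Compute total resource usage per time slot:
  t=0: active resources = [], total = 0
  t=1: active resources = [6, 4], total = 10
  t=2: active resources = [6, 4], total = 10
  t=3: active resources = [6, 5, 2, 4], total = 17
  t=4: active resources = [6, 5, 6, 2, 4], total = 23
  t=5: active resources = [6, 5, 6, 2, 4], total = 23
  t=6: active resources = [6, 6, 5, 6, 2], total = 25
  t=7: active resources = [6, 5, 6, 2], total = 19
  t=8: active resources = [6, 5, 6, 2], total = 19
  t=9: active resources = [6, 6], total = 12
  t=10: active resources = [6], total = 6
  t=11: active resources = [6], total = 6
Peak resource demand = 25

25


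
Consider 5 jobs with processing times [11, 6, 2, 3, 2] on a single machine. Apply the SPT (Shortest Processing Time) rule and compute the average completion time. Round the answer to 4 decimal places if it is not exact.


Sort jobs by processing time (SPT order): [2, 2, 3, 6, 11]
Compute completion times sequentially:
  Job 1: processing = 2, completes at 2
  Job 2: processing = 2, completes at 4
  Job 3: processing = 3, completes at 7
  Job 4: processing = 6, completes at 13
  Job 5: processing = 11, completes at 24
Sum of completion times = 50
Average completion time = 50/5 = 10.0

10.0


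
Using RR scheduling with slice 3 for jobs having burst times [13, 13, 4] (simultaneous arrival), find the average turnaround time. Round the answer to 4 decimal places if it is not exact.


Time quantum = 3
Execution trace:
  J1 runs 3 units, time = 3
  J2 runs 3 units, time = 6
  J3 runs 3 units, time = 9
  J1 runs 3 units, time = 12
  J2 runs 3 units, time = 15
  J3 runs 1 units, time = 16
  J1 runs 3 units, time = 19
  J2 runs 3 units, time = 22
  J1 runs 3 units, time = 25
  J2 runs 3 units, time = 28
  J1 runs 1 units, time = 29
  J2 runs 1 units, time = 30
Finish times: [29, 30, 16]
Average turnaround = 75/3 = 25.0

25.0


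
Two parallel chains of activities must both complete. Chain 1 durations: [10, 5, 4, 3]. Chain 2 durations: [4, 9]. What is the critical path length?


Path A total = 10 + 5 + 4 + 3 = 22
Path B total = 4 + 9 = 13
Critical path = longest path = max(22, 13) = 22

22


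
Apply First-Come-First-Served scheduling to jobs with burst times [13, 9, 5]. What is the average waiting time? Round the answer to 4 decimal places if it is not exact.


FCFS order (as given): [13, 9, 5]
Waiting times:
  Job 1: wait = 0
  Job 2: wait = 13
  Job 3: wait = 22
Sum of waiting times = 35
Average waiting time = 35/3 = 11.6667

11.6667


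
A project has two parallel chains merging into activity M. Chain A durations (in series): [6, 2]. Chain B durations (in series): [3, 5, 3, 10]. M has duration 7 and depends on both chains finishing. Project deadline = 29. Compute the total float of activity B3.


Forward pass: ES(B3) = sum of predecessors on chain B = 8
EF = ES + duration = 8 + 3 = 11
Backward pass: LF(M) = deadline = 29; LS(M) = 29 - 7 = 22
LF(B3) = LS(M) - sum(successors on chain B) = 22 - 10 = 12
LS = LF - duration = 12 - 3 = 9
Total float = LS - ES = 9 - 8 = 1

1


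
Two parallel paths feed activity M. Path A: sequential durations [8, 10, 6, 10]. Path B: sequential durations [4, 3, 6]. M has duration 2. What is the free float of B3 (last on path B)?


ES(B3) = sum of predecessors on chain B = 7
EF(B3) = ES + duration = 7 + 6 = 13
Successor of B3 is M. ES(M) = max(sum(A), sum(B)) = max(34, 13) = 34
Free float = ES(successor) - EF(current) = 34 - 13 = 21

21


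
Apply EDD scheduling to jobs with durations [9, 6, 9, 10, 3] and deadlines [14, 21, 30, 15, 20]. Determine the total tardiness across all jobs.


Sort by due date (EDD order): [(9, 14), (10, 15), (3, 20), (6, 21), (9, 30)]
Compute completion times and tardiness:
  Job 1: p=9, d=14, C=9, tardiness=max(0,9-14)=0
  Job 2: p=10, d=15, C=19, tardiness=max(0,19-15)=4
  Job 3: p=3, d=20, C=22, tardiness=max(0,22-20)=2
  Job 4: p=6, d=21, C=28, tardiness=max(0,28-21)=7
  Job 5: p=9, d=30, C=37, tardiness=max(0,37-30)=7
Total tardiness = 20

20


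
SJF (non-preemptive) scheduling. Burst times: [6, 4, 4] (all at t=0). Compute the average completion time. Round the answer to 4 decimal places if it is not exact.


SJF order (ascending): [4, 4, 6]
Completion times:
  Job 1: burst=4, C=4
  Job 2: burst=4, C=8
  Job 3: burst=6, C=14
Average completion = 26/3 = 8.6667

8.6667


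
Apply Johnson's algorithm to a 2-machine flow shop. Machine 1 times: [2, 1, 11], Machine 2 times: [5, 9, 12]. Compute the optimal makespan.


Apply Johnson's rule:
  Group 1 (a <= b): [(2, 1, 9), (1, 2, 5), (3, 11, 12)]
  Group 2 (a > b): []
Optimal job order: [2, 1, 3]
Schedule:
  Job 2: M1 done at 1, M2 done at 10
  Job 1: M1 done at 3, M2 done at 15
  Job 3: M1 done at 14, M2 done at 27
Makespan = 27

27


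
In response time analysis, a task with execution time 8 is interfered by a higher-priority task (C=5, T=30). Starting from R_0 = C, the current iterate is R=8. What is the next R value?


R_next = C + ceil(R_prev / T_hp) * C_hp
ceil(8 / 30) = ceil(0.2667) = 1
Interference = 1 * 5 = 5
R_next = 8 + 5 = 13

13


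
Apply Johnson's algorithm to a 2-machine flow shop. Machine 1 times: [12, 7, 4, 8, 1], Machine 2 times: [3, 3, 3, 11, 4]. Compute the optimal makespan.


Apply Johnson's rule:
  Group 1 (a <= b): [(5, 1, 4), (4, 8, 11)]
  Group 2 (a > b): [(1, 12, 3), (2, 7, 3), (3, 4, 3)]
Optimal job order: [5, 4, 1, 2, 3]
Schedule:
  Job 5: M1 done at 1, M2 done at 5
  Job 4: M1 done at 9, M2 done at 20
  Job 1: M1 done at 21, M2 done at 24
  Job 2: M1 done at 28, M2 done at 31
  Job 3: M1 done at 32, M2 done at 35
Makespan = 35

35


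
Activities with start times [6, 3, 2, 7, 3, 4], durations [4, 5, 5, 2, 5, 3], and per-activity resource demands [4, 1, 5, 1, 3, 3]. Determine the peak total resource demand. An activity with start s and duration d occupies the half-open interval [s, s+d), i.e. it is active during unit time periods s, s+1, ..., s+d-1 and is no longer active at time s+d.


Each activity i is active on [start_i, start_i + duration_i).
Compute total resource usage per time slot:
  t=0: active resources = [], total = 0
  t=1: active resources = [], total = 0
  t=2: active resources = [5], total = 5
  t=3: active resources = [1, 5, 3], total = 9
  t=4: active resources = [1, 5, 3, 3], total = 12
  t=5: active resources = [1, 5, 3, 3], total = 12
  t=6: active resources = [4, 1, 5, 3, 3], total = 16
  t=7: active resources = [4, 1, 1, 3], total = 9
  t=8: active resources = [4, 1], total = 5
  t=9: active resources = [4], total = 4
Peak resource demand = 16

16


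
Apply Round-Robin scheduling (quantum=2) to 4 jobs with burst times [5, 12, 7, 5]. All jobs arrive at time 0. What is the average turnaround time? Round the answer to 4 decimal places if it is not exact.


Time quantum = 2
Execution trace:
  J1 runs 2 units, time = 2
  J2 runs 2 units, time = 4
  J3 runs 2 units, time = 6
  J4 runs 2 units, time = 8
  J1 runs 2 units, time = 10
  J2 runs 2 units, time = 12
  J3 runs 2 units, time = 14
  J4 runs 2 units, time = 16
  J1 runs 1 units, time = 17
  J2 runs 2 units, time = 19
  J3 runs 2 units, time = 21
  J4 runs 1 units, time = 22
  J2 runs 2 units, time = 24
  J3 runs 1 units, time = 25
  J2 runs 2 units, time = 27
  J2 runs 2 units, time = 29
Finish times: [17, 29, 25, 22]
Average turnaround = 93/4 = 23.25

23.25


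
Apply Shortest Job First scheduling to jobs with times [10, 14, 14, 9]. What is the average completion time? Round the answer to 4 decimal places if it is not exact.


SJF order (ascending): [9, 10, 14, 14]
Completion times:
  Job 1: burst=9, C=9
  Job 2: burst=10, C=19
  Job 3: burst=14, C=33
  Job 4: burst=14, C=47
Average completion = 108/4 = 27.0

27.0


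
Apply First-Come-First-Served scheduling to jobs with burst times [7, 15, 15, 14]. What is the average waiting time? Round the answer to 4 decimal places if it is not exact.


FCFS order (as given): [7, 15, 15, 14]
Waiting times:
  Job 1: wait = 0
  Job 2: wait = 7
  Job 3: wait = 22
  Job 4: wait = 37
Sum of waiting times = 66
Average waiting time = 66/4 = 16.5

16.5


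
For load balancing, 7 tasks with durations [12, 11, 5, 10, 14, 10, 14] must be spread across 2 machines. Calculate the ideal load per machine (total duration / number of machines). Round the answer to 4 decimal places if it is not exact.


Total processing time = 12 + 11 + 5 + 10 + 14 + 10 + 14 = 76
Number of machines = 2
Ideal balanced load = 76 / 2 = 38.0

38.0


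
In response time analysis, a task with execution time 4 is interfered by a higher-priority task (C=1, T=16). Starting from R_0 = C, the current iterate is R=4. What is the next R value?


R_next = C + ceil(R_prev / T_hp) * C_hp
ceil(4 / 16) = ceil(0.25) = 1
Interference = 1 * 1 = 1
R_next = 4 + 1 = 5

5


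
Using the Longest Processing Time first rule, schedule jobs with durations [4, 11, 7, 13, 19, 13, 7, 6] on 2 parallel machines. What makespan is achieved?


Sort jobs in decreasing order (LPT): [19, 13, 13, 11, 7, 7, 6, 4]
Assign each job to the least loaded machine:
  Machine 1: jobs [19, 11, 7, 4], load = 41
  Machine 2: jobs [13, 13, 7, 6], load = 39
Makespan = max load = 41

41


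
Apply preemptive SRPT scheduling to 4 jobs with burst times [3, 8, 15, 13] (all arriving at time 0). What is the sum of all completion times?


Since all jobs arrive at t=0, SRPT equals SPT ordering.
SPT order: [3, 8, 13, 15]
Completion times:
  Job 1: p=3, C=3
  Job 2: p=8, C=11
  Job 3: p=13, C=24
  Job 4: p=15, C=39
Total completion time = 3 + 11 + 24 + 39 = 77

77


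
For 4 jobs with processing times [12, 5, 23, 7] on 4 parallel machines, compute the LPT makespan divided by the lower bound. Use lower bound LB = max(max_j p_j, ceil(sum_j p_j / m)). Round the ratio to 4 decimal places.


LPT order: [23, 12, 7, 5]
Machine loads after assignment: [23, 12, 7, 5]
LPT makespan = 23
Lower bound = max(max_job, ceil(total/4)) = max(23, 12) = 23
Ratio = 23 / 23 = 1.0

1.0


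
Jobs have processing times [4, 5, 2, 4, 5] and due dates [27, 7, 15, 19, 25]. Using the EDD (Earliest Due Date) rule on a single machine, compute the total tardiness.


Sort by due date (EDD order): [(5, 7), (2, 15), (4, 19), (5, 25), (4, 27)]
Compute completion times and tardiness:
  Job 1: p=5, d=7, C=5, tardiness=max(0,5-7)=0
  Job 2: p=2, d=15, C=7, tardiness=max(0,7-15)=0
  Job 3: p=4, d=19, C=11, tardiness=max(0,11-19)=0
  Job 4: p=5, d=25, C=16, tardiness=max(0,16-25)=0
  Job 5: p=4, d=27, C=20, tardiness=max(0,20-27)=0
Total tardiness = 0

0


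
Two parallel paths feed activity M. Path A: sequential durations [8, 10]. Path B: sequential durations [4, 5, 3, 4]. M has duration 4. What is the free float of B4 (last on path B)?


ES(B4) = sum of predecessors on chain B = 12
EF(B4) = ES + duration = 12 + 4 = 16
Successor of B4 is M. ES(M) = max(sum(A), sum(B)) = max(18, 16) = 18
Free float = ES(successor) - EF(current) = 18 - 16 = 2

2
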